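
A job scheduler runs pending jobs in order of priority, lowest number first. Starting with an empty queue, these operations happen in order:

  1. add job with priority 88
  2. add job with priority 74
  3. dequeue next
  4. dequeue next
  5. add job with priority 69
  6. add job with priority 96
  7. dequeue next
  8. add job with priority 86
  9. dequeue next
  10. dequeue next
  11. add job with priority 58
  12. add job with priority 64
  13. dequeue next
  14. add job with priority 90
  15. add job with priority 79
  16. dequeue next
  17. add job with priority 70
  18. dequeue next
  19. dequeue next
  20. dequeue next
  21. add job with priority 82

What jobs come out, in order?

74, 88, 69, 86, 96, 58, 64, 70, 79, 90

insert 88 → {88}
insert 74 → {74, 88}
dequeue next → 74; now {88}
dequeue next → 88; now {}
insert 69 → {69}
insert 96 → {69, 96}
dequeue next → 69; now {96}
insert 86 → {86, 96}
dequeue next → 86; now {96}
dequeue next → 96; now {}
insert 58 → {58}
insert 64 → {58, 64}
dequeue next → 58; now {64}
insert 90 → {64, 90}
insert 79 → {64, 79, 90}
dequeue next → 64; now {79, 90}
insert 70 → {70, 79, 90}
dequeue next → 70; now {79, 90}
dequeue next → 79; now {90}
dequeue next → 90; now {}
insert 82 → {82}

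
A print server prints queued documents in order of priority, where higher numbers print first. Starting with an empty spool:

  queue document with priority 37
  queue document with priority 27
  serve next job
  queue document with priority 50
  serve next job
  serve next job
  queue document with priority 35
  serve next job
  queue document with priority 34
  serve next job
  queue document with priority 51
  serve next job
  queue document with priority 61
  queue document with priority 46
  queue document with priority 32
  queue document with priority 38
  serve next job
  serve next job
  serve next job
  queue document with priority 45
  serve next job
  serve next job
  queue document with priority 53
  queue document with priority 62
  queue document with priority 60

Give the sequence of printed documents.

insert 37 → {37}
insert 27 → {37, 27}
serve next job → 37; now {27}
insert 50 → {50, 27}
serve next job → 50; now {27}
serve next job → 27; now {}
insert 35 → {35}
serve next job → 35; now {}
insert 34 → {34}
serve next job → 34; now {}
insert 51 → {51}
serve next job → 51; now {}
insert 61 → {61}
insert 46 → {61, 46}
insert 32 → {61, 46, 32}
insert 38 → {61, 46, 38, 32}
serve next job → 61; now {46, 38, 32}
serve next job → 46; now {38, 32}
serve next job → 38; now {32}
insert 45 → {45, 32}
serve next job → 45; now {32}
serve next job → 32; now {}
insert 53 → {53}
insert 62 → {62, 53}
insert 60 → {62, 60, 53}

37, 50, 27, 35, 34, 51, 61, 46, 38, 45, 32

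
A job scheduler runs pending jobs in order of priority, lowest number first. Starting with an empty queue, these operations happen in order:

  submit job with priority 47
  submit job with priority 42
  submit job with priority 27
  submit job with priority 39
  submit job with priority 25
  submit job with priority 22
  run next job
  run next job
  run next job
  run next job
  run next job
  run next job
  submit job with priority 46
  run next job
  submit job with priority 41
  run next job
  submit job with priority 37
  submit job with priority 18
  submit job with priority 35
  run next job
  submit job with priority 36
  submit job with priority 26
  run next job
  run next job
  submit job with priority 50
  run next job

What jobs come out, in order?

insert 47 → {47}
insert 42 → {42, 47}
insert 27 → {27, 42, 47}
insert 39 → {27, 39, 42, 47}
insert 25 → {25, 27, 39, 42, 47}
insert 22 → {22, 25, 27, 39, 42, 47}
run next job → 22; now {25, 27, 39, 42, 47}
run next job → 25; now {27, 39, 42, 47}
run next job → 27; now {39, 42, 47}
run next job → 39; now {42, 47}
run next job → 42; now {47}
run next job → 47; now {}
insert 46 → {46}
run next job → 46; now {}
insert 41 → {41}
run next job → 41; now {}
insert 37 → {37}
insert 18 → {18, 37}
insert 35 → {18, 35, 37}
run next job → 18; now {35, 37}
insert 36 → {35, 36, 37}
insert 26 → {26, 35, 36, 37}
run next job → 26; now {35, 36, 37}
run next job → 35; now {36, 37}
insert 50 → {36, 37, 50}
run next job → 36; now {37, 50}

22 → 25 → 27 → 39 → 42 → 47 → 46 → 41 → 18 → 26 → 35 → 36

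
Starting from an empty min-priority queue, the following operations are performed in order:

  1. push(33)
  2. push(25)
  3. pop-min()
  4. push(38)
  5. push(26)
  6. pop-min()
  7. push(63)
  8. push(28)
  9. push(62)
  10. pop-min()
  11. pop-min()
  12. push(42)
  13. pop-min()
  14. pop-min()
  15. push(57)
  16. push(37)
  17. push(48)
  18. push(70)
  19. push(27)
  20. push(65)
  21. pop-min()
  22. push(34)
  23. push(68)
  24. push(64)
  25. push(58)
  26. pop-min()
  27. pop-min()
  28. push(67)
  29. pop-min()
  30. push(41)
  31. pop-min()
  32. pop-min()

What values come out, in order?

25 → 26 → 28 → 33 → 38 → 42 → 27 → 34 → 37 → 48 → 41 → 57

insert 33 → {33}
insert 25 → {25, 33}
pop-min → 25; now {33}
insert 38 → {33, 38}
insert 26 → {26, 33, 38}
pop-min → 26; now {33, 38}
insert 63 → {33, 38, 63}
insert 28 → {28, 33, 38, 63}
insert 62 → {28, 33, 38, 62, 63}
pop-min → 28; now {33, 38, 62, 63}
pop-min → 33; now {38, 62, 63}
insert 42 → {38, 42, 62, 63}
pop-min → 38; now {42, 62, 63}
pop-min → 42; now {62, 63}
insert 57 → {57, 62, 63}
insert 37 → {37, 57, 62, 63}
insert 48 → {37, 48, 57, 62, 63}
insert 70 → {37, 48, 57, 62, 63, 70}
insert 27 → {27, 37, 48, 57, 62, 63, 70}
insert 65 → {27, 37, 48, 57, 62, 63, 65, 70}
pop-min → 27; now {37, 48, 57, 62, 63, 65, 70}
insert 34 → {34, 37, 48, 57, 62, 63, 65, 70}
insert 68 → {34, 37, 48, 57, 62, 63, 65, 68, 70}
insert 64 → {34, 37, 48, 57, 62, 63, 64, 65, 68, 70}
insert 58 → {34, 37, 48, 57, 58, 62, 63, 64, 65, 68, 70}
pop-min → 34; now {37, 48, 57, 58, 62, 63, 64, 65, 68, 70}
pop-min → 37; now {48, 57, 58, 62, 63, 64, 65, 68, 70}
insert 67 → {48, 57, 58, 62, 63, 64, 65, 67, 68, 70}
pop-min → 48; now {57, 58, 62, 63, 64, 65, 67, 68, 70}
insert 41 → {41, 57, 58, 62, 63, 64, 65, 67, 68, 70}
pop-min → 41; now {57, 58, 62, 63, 64, 65, 67, 68, 70}
pop-min → 57; now {58, 62, 63, 64, 65, 67, 68, 70}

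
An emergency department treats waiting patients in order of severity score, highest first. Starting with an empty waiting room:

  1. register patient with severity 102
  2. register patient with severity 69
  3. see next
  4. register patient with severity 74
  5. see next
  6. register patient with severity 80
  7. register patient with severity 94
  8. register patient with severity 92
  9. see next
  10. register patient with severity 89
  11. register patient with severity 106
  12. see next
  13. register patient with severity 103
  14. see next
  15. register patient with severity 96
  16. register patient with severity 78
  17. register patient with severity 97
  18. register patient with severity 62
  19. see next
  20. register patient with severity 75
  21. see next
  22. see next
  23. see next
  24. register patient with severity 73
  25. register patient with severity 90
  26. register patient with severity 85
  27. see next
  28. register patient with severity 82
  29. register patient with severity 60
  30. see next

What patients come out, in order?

insert 102 → {102}
insert 69 → {102, 69}
see next → 102; now {69}
insert 74 → {74, 69}
see next → 74; now {69}
insert 80 → {80, 69}
insert 94 → {94, 80, 69}
insert 92 → {94, 92, 80, 69}
see next → 94; now {92, 80, 69}
insert 89 → {92, 89, 80, 69}
insert 106 → {106, 92, 89, 80, 69}
see next → 106; now {92, 89, 80, 69}
insert 103 → {103, 92, 89, 80, 69}
see next → 103; now {92, 89, 80, 69}
insert 96 → {96, 92, 89, 80, 69}
insert 78 → {96, 92, 89, 80, 78, 69}
insert 97 → {97, 96, 92, 89, 80, 78, 69}
insert 62 → {97, 96, 92, 89, 80, 78, 69, 62}
see next → 97; now {96, 92, 89, 80, 78, 69, 62}
insert 75 → {96, 92, 89, 80, 78, 75, 69, 62}
see next → 96; now {92, 89, 80, 78, 75, 69, 62}
see next → 92; now {89, 80, 78, 75, 69, 62}
see next → 89; now {80, 78, 75, 69, 62}
insert 73 → {80, 78, 75, 73, 69, 62}
insert 90 → {90, 80, 78, 75, 73, 69, 62}
insert 85 → {90, 85, 80, 78, 75, 73, 69, 62}
see next → 90; now {85, 80, 78, 75, 73, 69, 62}
insert 82 → {85, 82, 80, 78, 75, 73, 69, 62}
insert 60 → {85, 82, 80, 78, 75, 73, 69, 62, 60}
see next → 85; now {82, 80, 78, 75, 73, 69, 62, 60}

[102, 74, 94, 106, 103, 97, 96, 92, 89, 90, 85]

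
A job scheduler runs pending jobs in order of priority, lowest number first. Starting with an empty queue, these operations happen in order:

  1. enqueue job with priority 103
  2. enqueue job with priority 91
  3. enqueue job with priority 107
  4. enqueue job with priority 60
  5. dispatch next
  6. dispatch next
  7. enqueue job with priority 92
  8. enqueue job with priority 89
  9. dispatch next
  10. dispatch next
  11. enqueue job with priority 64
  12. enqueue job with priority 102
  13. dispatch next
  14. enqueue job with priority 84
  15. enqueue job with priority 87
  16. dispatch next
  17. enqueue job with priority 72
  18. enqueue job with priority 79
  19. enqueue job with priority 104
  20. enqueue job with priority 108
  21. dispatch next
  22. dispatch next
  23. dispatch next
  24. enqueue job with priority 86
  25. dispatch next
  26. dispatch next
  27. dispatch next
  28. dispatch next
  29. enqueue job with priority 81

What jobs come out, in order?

insert 103 → {103}
insert 91 → {91, 103}
insert 107 → {91, 103, 107}
insert 60 → {60, 91, 103, 107}
dispatch next → 60; now {91, 103, 107}
dispatch next → 91; now {103, 107}
insert 92 → {92, 103, 107}
insert 89 → {89, 92, 103, 107}
dispatch next → 89; now {92, 103, 107}
dispatch next → 92; now {103, 107}
insert 64 → {64, 103, 107}
insert 102 → {64, 102, 103, 107}
dispatch next → 64; now {102, 103, 107}
insert 84 → {84, 102, 103, 107}
insert 87 → {84, 87, 102, 103, 107}
dispatch next → 84; now {87, 102, 103, 107}
insert 72 → {72, 87, 102, 103, 107}
insert 79 → {72, 79, 87, 102, 103, 107}
insert 104 → {72, 79, 87, 102, 103, 104, 107}
insert 108 → {72, 79, 87, 102, 103, 104, 107, 108}
dispatch next → 72; now {79, 87, 102, 103, 104, 107, 108}
dispatch next → 79; now {87, 102, 103, 104, 107, 108}
dispatch next → 87; now {102, 103, 104, 107, 108}
insert 86 → {86, 102, 103, 104, 107, 108}
dispatch next → 86; now {102, 103, 104, 107, 108}
dispatch next → 102; now {103, 104, 107, 108}
dispatch next → 103; now {104, 107, 108}
dispatch next → 104; now {107, 108}
insert 81 → {81, 107, 108}

60, 91, 89, 92, 64, 84, 72, 79, 87, 86, 102, 103, 104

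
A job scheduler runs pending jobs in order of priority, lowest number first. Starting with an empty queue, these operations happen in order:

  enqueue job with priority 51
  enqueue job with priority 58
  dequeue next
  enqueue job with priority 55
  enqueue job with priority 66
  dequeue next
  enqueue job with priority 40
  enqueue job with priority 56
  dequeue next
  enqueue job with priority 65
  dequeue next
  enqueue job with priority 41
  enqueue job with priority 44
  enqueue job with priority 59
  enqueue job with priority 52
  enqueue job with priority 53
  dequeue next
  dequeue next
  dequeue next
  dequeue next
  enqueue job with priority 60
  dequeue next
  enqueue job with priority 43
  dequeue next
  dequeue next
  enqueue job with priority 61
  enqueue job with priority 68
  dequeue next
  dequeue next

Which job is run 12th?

insert 51 → {51}
insert 58 → {51, 58}
dequeue next → 51; now {58}
insert 55 → {55, 58}
insert 66 → {55, 58, 66}
dequeue next → 55; now {58, 66}
insert 40 → {40, 58, 66}
insert 56 → {40, 56, 58, 66}
dequeue next → 40; now {56, 58, 66}
insert 65 → {56, 58, 65, 66}
dequeue next → 56; now {58, 65, 66}
insert 41 → {41, 58, 65, 66}
insert 44 → {41, 44, 58, 65, 66}
insert 59 → {41, 44, 58, 59, 65, 66}
insert 52 → {41, 44, 52, 58, 59, 65, 66}
insert 53 → {41, 44, 52, 53, 58, 59, 65, 66}
dequeue next → 41; now {44, 52, 53, 58, 59, 65, 66}
dequeue next → 44; now {52, 53, 58, 59, 65, 66}
dequeue next → 52; now {53, 58, 59, 65, 66}
dequeue next → 53; now {58, 59, 65, 66}
insert 60 → {58, 59, 60, 65, 66}
dequeue next → 58; now {59, 60, 65, 66}
insert 43 → {43, 59, 60, 65, 66}
dequeue next → 43; now {59, 60, 65, 66}
dequeue next → 59; now {60, 65, 66}
insert 61 → {60, 61, 65, 66}
insert 68 → {60, 61, 65, 66, 68}
dequeue next → 60; now {61, 65, 66, 68}
dequeue next → 61; now {65, 66, 68}

60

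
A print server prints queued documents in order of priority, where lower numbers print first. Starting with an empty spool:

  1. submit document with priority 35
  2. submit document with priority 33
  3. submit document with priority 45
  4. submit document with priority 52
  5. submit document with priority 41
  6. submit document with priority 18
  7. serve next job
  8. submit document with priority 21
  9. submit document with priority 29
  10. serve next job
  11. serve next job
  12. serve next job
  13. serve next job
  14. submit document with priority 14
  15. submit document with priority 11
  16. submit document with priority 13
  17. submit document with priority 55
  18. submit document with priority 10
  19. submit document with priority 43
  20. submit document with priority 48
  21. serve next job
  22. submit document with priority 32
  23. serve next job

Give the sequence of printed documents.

insert 35 → {35}
insert 33 → {33, 35}
insert 45 → {33, 35, 45}
insert 52 → {33, 35, 45, 52}
insert 41 → {33, 35, 41, 45, 52}
insert 18 → {18, 33, 35, 41, 45, 52}
serve next job → 18; now {33, 35, 41, 45, 52}
insert 21 → {21, 33, 35, 41, 45, 52}
insert 29 → {21, 29, 33, 35, 41, 45, 52}
serve next job → 21; now {29, 33, 35, 41, 45, 52}
serve next job → 29; now {33, 35, 41, 45, 52}
serve next job → 33; now {35, 41, 45, 52}
serve next job → 35; now {41, 45, 52}
insert 14 → {14, 41, 45, 52}
insert 11 → {11, 14, 41, 45, 52}
insert 13 → {11, 13, 14, 41, 45, 52}
insert 55 → {11, 13, 14, 41, 45, 52, 55}
insert 10 → {10, 11, 13, 14, 41, 45, 52, 55}
insert 43 → {10, 11, 13, 14, 41, 43, 45, 52, 55}
insert 48 → {10, 11, 13, 14, 41, 43, 45, 48, 52, 55}
serve next job → 10; now {11, 13, 14, 41, 43, 45, 48, 52, 55}
insert 32 → {11, 13, 14, 32, 41, 43, 45, 48, 52, 55}
serve next job → 11; now {13, 14, 32, 41, 43, 45, 48, 52, 55}

[18, 21, 29, 33, 35, 10, 11]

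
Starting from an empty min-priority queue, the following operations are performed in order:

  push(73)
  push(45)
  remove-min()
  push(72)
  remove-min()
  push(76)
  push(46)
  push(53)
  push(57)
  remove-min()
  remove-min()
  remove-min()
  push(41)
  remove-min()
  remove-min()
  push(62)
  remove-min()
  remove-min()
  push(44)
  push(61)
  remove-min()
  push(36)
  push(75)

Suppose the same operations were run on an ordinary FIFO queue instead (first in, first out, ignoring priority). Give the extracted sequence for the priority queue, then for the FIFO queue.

priority queue: [45, 72, 46, 53, 57, 41, 73, 62, 76, 44]; FIFO queue: [73, 45, 72, 76, 46, 53, 57, 41, 62, 44]

insert 73 → {73}
insert 45 → {45, 73}
remove-min → 45; now {73}
insert 72 → {72, 73}
remove-min → 72; now {73}
insert 76 → {73, 76}
insert 46 → {46, 73, 76}
insert 53 → {46, 53, 73, 76}
insert 57 → {46, 53, 57, 73, 76}
remove-min → 46; now {53, 57, 73, 76}
remove-min → 53; now {57, 73, 76}
remove-min → 57; now {73, 76}
insert 41 → {41, 73, 76}
remove-min → 41; now {73, 76}
remove-min → 73; now {76}
insert 62 → {62, 76}
remove-min → 62; now {76}
remove-min → 76; now {}
insert 44 → {44}
insert 61 → {44, 61}
remove-min → 44; now {61}
insert 36 → {36, 61}
insert 75 → {36, 61, 75}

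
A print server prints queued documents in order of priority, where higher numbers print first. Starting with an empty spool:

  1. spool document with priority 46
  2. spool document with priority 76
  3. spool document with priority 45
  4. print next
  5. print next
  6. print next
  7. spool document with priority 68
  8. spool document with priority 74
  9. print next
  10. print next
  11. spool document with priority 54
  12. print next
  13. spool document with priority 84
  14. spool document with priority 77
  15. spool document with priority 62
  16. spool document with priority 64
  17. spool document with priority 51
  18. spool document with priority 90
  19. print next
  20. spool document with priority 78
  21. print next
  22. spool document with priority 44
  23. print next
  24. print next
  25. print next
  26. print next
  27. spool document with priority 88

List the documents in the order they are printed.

insert 46 → {46}
insert 76 → {76, 46}
insert 45 → {76, 46, 45}
print next → 76; now {46, 45}
print next → 46; now {45}
print next → 45; now {}
insert 68 → {68}
insert 74 → {74, 68}
print next → 74; now {68}
print next → 68; now {}
insert 54 → {54}
print next → 54; now {}
insert 84 → {84}
insert 77 → {84, 77}
insert 62 → {84, 77, 62}
insert 64 → {84, 77, 64, 62}
insert 51 → {84, 77, 64, 62, 51}
insert 90 → {90, 84, 77, 64, 62, 51}
print next → 90; now {84, 77, 64, 62, 51}
insert 78 → {84, 78, 77, 64, 62, 51}
print next → 84; now {78, 77, 64, 62, 51}
insert 44 → {78, 77, 64, 62, 51, 44}
print next → 78; now {77, 64, 62, 51, 44}
print next → 77; now {64, 62, 51, 44}
print next → 64; now {62, 51, 44}
print next → 62; now {51, 44}
insert 88 → {88, 51, 44}

[76, 46, 45, 74, 68, 54, 90, 84, 78, 77, 64, 62]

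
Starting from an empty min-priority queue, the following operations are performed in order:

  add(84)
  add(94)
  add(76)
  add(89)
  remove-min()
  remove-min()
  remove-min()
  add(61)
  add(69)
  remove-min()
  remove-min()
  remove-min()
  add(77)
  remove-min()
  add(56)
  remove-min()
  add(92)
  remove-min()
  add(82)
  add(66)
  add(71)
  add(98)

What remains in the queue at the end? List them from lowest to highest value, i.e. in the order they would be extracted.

66, 71, 82, 98

insert 84 → {84}
insert 94 → {84, 94}
insert 76 → {76, 84, 94}
insert 89 → {76, 84, 89, 94}
remove-min → 76; now {84, 89, 94}
remove-min → 84; now {89, 94}
remove-min → 89; now {94}
insert 61 → {61, 94}
insert 69 → {61, 69, 94}
remove-min → 61; now {69, 94}
remove-min → 69; now {94}
remove-min → 94; now {}
insert 77 → {77}
remove-min → 77; now {}
insert 56 → {56}
remove-min → 56; now {}
insert 92 → {92}
remove-min → 92; now {}
insert 82 → {82}
insert 66 → {66, 82}
insert 71 → {66, 71, 82}
insert 98 → {66, 71, 82, 98}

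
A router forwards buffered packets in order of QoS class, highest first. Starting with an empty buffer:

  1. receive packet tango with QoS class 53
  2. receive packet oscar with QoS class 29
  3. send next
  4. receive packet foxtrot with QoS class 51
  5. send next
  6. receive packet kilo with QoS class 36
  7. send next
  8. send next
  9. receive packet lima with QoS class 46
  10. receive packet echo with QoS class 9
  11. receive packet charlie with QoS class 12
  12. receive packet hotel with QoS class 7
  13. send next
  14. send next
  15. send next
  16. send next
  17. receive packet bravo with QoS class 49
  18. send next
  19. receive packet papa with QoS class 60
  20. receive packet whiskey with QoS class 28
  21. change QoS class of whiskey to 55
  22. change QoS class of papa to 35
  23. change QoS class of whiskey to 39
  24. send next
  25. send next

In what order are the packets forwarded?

add tango (QoS class 53) → {tango:53}
add oscar (QoS class 29) → {tango:53, oscar:29}
send next → tango; now {oscar:29}
add foxtrot (QoS class 51) → {foxtrot:51, oscar:29}
send next → foxtrot; now {oscar:29}
add kilo (QoS class 36) → {kilo:36, oscar:29}
send next → kilo; now {oscar:29}
send next → oscar; now {}
add lima (QoS class 46) → {lima:46}
add echo (QoS class 9) → {lima:46, echo:9}
add charlie (QoS class 12) → {lima:46, charlie:12, echo:9}
add hotel (QoS class 7) → {lima:46, charlie:12, echo:9, hotel:7}
send next → lima; now {charlie:12, echo:9, hotel:7}
send next → charlie; now {echo:9, hotel:7}
send next → echo; now {hotel:7}
send next → hotel; now {}
add bravo (QoS class 49) → {bravo:49}
send next → bravo; now {}
add papa (QoS class 60) → {papa:60}
add whiskey (QoS class 28) → {papa:60, whiskey:28}
update whiskey to QoS class 55 → {papa:60, whiskey:55}
update papa to QoS class 35 → {whiskey:55, papa:35}
update whiskey to QoS class 39 → {whiskey:39, papa:35}
send next → whiskey; now {papa:35}
send next → papa; now {}

[tango, foxtrot, kilo, oscar, lima, charlie, echo, hotel, bravo, whiskey, papa]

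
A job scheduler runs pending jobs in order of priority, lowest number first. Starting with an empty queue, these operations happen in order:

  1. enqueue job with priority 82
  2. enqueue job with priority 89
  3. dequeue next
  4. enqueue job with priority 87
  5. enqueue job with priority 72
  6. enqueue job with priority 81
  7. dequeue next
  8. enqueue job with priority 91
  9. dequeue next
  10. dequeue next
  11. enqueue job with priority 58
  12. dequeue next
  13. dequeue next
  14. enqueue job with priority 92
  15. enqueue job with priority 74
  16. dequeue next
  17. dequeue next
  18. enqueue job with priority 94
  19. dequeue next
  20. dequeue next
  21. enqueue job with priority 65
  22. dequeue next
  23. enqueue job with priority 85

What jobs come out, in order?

[82, 72, 81, 87, 58, 89, 74, 91, 92, 94, 65]

insert 82 → {82}
insert 89 → {82, 89}
dequeue next → 82; now {89}
insert 87 → {87, 89}
insert 72 → {72, 87, 89}
insert 81 → {72, 81, 87, 89}
dequeue next → 72; now {81, 87, 89}
insert 91 → {81, 87, 89, 91}
dequeue next → 81; now {87, 89, 91}
dequeue next → 87; now {89, 91}
insert 58 → {58, 89, 91}
dequeue next → 58; now {89, 91}
dequeue next → 89; now {91}
insert 92 → {91, 92}
insert 74 → {74, 91, 92}
dequeue next → 74; now {91, 92}
dequeue next → 91; now {92}
insert 94 → {92, 94}
dequeue next → 92; now {94}
dequeue next → 94; now {}
insert 65 → {65}
dequeue next → 65; now {}
insert 85 → {85}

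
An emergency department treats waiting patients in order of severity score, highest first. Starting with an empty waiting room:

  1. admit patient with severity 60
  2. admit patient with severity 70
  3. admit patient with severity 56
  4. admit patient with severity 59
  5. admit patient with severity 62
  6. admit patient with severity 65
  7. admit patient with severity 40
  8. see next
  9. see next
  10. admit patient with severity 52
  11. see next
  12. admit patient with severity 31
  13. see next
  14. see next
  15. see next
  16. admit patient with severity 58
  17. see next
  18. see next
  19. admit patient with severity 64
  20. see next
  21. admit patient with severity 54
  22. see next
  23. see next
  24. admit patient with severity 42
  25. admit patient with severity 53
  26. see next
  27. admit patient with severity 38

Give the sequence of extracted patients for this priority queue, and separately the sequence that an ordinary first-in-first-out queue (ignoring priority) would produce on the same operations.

insert 60 → {60}
insert 70 → {70, 60}
insert 56 → {70, 60, 56}
insert 59 → {70, 60, 59, 56}
insert 62 → {70, 62, 60, 59, 56}
insert 65 → {70, 65, 62, 60, 59, 56}
insert 40 → {70, 65, 62, 60, 59, 56, 40}
see next → 70; now {65, 62, 60, 59, 56, 40}
see next → 65; now {62, 60, 59, 56, 40}
insert 52 → {62, 60, 59, 56, 52, 40}
see next → 62; now {60, 59, 56, 52, 40}
insert 31 → {60, 59, 56, 52, 40, 31}
see next → 60; now {59, 56, 52, 40, 31}
see next → 59; now {56, 52, 40, 31}
see next → 56; now {52, 40, 31}
insert 58 → {58, 52, 40, 31}
see next → 58; now {52, 40, 31}
see next → 52; now {40, 31}
insert 64 → {64, 40, 31}
see next → 64; now {40, 31}
insert 54 → {54, 40, 31}
see next → 54; now {40, 31}
see next → 40; now {31}
insert 42 → {42, 31}
insert 53 → {53, 42, 31}
see next → 53; now {42, 31}
insert 38 → {42, 38, 31}

priority queue: 70 → 65 → 62 → 60 → 59 → 56 → 58 → 52 → 64 → 54 → 40 → 53; FIFO queue: [60, 70, 56, 59, 62, 65, 40, 52, 31, 58, 64, 54]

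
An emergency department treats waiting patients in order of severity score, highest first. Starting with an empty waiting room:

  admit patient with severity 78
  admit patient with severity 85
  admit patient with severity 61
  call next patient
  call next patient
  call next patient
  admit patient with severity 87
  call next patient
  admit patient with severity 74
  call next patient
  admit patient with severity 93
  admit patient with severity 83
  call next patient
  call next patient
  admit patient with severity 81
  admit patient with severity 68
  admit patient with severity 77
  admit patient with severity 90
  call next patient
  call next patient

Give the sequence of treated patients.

[85, 78, 61, 87, 74, 93, 83, 90, 81]

insert 78 → {78}
insert 85 → {85, 78}
insert 61 → {85, 78, 61}
call next patient → 85; now {78, 61}
call next patient → 78; now {61}
call next patient → 61; now {}
insert 87 → {87}
call next patient → 87; now {}
insert 74 → {74}
call next patient → 74; now {}
insert 93 → {93}
insert 83 → {93, 83}
call next patient → 93; now {83}
call next patient → 83; now {}
insert 81 → {81}
insert 68 → {81, 68}
insert 77 → {81, 77, 68}
insert 90 → {90, 81, 77, 68}
call next patient → 90; now {81, 77, 68}
call next patient → 81; now {77, 68}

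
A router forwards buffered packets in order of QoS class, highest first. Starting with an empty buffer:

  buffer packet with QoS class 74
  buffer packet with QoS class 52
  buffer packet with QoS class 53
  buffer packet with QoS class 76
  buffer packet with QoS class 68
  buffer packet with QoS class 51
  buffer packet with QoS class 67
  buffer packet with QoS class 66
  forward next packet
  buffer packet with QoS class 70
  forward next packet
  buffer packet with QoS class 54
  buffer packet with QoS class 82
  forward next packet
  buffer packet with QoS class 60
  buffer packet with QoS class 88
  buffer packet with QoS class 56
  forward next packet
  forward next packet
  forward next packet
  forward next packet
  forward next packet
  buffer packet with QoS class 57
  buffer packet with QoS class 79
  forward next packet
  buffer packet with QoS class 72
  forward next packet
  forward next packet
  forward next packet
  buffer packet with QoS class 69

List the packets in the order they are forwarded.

76 → 74 → 82 → 88 → 70 → 68 → 67 → 66 → 79 → 72 → 60 → 57

insert 74 → {74}
insert 52 → {74, 52}
insert 53 → {74, 53, 52}
insert 76 → {76, 74, 53, 52}
insert 68 → {76, 74, 68, 53, 52}
insert 51 → {76, 74, 68, 53, 52, 51}
insert 67 → {76, 74, 68, 67, 53, 52, 51}
insert 66 → {76, 74, 68, 67, 66, 53, 52, 51}
forward next packet → 76; now {74, 68, 67, 66, 53, 52, 51}
insert 70 → {74, 70, 68, 67, 66, 53, 52, 51}
forward next packet → 74; now {70, 68, 67, 66, 53, 52, 51}
insert 54 → {70, 68, 67, 66, 54, 53, 52, 51}
insert 82 → {82, 70, 68, 67, 66, 54, 53, 52, 51}
forward next packet → 82; now {70, 68, 67, 66, 54, 53, 52, 51}
insert 60 → {70, 68, 67, 66, 60, 54, 53, 52, 51}
insert 88 → {88, 70, 68, 67, 66, 60, 54, 53, 52, 51}
insert 56 → {88, 70, 68, 67, 66, 60, 56, 54, 53, 52, 51}
forward next packet → 88; now {70, 68, 67, 66, 60, 56, 54, 53, 52, 51}
forward next packet → 70; now {68, 67, 66, 60, 56, 54, 53, 52, 51}
forward next packet → 68; now {67, 66, 60, 56, 54, 53, 52, 51}
forward next packet → 67; now {66, 60, 56, 54, 53, 52, 51}
forward next packet → 66; now {60, 56, 54, 53, 52, 51}
insert 57 → {60, 57, 56, 54, 53, 52, 51}
insert 79 → {79, 60, 57, 56, 54, 53, 52, 51}
forward next packet → 79; now {60, 57, 56, 54, 53, 52, 51}
insert 72 → {72, 60, 57, 56, 54, 53, 52, 51}
forward next packet → 72; now {60, 57, 56, 54, 53, 52, 51}
forward next packet → 60; now {57, 56, 54, 53, 52, 51}
forward next packet → 57; now {56, 54, 53, 52, 51}
insert 69 → {69, 56, 54, 53, 52, 51}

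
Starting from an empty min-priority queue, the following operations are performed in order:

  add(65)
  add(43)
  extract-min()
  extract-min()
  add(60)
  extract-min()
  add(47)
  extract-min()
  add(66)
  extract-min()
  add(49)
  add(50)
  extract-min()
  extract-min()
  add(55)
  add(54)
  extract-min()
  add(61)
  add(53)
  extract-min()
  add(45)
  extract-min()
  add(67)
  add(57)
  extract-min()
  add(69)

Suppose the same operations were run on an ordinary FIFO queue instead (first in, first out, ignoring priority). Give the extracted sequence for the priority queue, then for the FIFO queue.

priority queue: 43 → 65 → 60 → 47 → 66 → 49 → 50 → 54 → 53 → 45 → 55; FIFO queue: 65 → 43 → 60 → 47 → 66 → 49 → 50 → 55 → 54 → 61 → 53

insert 65 → {65}
insert 43 → {43, 65}
extract-min → 43; now {65}
extract-min → 65; now {}
insert 60 → {60}
extract-min → 60; now {}
insert 47 → {47}
extract-min → 47; now {}
insert 66 → {66}
extract-min → 66; now {}
insert 49 → {49}
insert 50 → {49, 50}
extract-min → 49; now {50}
extract-min → 50; now {}
insert 55 → {55}
insert 54 → {54, 55}
extract-min → 54; now {55}
insert 61 → {55, 61}
insert 53 → {53, 55, 61}
extract-min → 53; now {55, 61}
insert 45 → {45, 55, 61}
extract-min → 45; now {55, 61}
insert 67 → {55, 61, 67}
insert 57 → {55, 57, 61, 67}
extract-min → 55; now {57, 61, 67}
insert 69 → {57, 61, 67, 69}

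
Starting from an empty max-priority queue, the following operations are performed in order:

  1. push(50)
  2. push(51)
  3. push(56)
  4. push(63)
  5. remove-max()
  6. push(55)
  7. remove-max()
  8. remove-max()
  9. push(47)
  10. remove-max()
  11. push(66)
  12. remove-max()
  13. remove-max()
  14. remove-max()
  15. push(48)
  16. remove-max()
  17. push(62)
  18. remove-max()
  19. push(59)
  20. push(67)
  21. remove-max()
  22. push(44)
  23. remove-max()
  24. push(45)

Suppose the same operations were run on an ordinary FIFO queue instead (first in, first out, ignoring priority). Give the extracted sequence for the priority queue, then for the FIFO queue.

insert 50 → {50}
insert 51 → {51, 50}
insert 56 → {56, 51, 50}
insert 63 → {63, 56, 51, 50}
remove-max → 63; now {56, 51, 50}
insert 55 → {56, 55, 51, 50}
remove-max → 56; now {55, 51, 50}
remove-max → 55; now {51, 50}
insert 47 → {51, 50, 47}
remove-max → 51; now {50, 47}
insert 66 → {66, 50, 47}
remove-max → 66; now {50, 47}
remove-max → 50; now {47}
remove-max → 47; now {}
insert 48 → {48}
remove-max → 48; now {}
insert 62 → {62}
remove-max → 62; now {}
insert 59 → {59}
insert 67 → {67, 59}
remove-max → 67; now {59}
insert 44 → {59, 44}
remove-max → 59; now {44}
insert 45 → {45, 44}

priority queue: 63 → 56 → 55 → 51 → 66 → 50 → 47 → 48 → 62 → 67 → 59; FIFO queue: [50, 51, 56, 63, 55, 47, 66, 48, 62, 59, 67]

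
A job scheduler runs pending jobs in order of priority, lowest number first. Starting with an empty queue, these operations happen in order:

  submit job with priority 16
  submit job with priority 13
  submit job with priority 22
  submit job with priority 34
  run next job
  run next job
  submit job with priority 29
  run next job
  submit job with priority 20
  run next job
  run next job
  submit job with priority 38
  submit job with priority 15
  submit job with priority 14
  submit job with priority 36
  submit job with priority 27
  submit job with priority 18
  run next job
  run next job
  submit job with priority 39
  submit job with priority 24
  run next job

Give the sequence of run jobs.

insert 16 → {16}
insert 13 → {13, 16}
insert 22 → {13, 16, 22}
insert 34 → {13, 16, 22, 34}
run next job → 13; now {16, 22, 34}
run next job → 16; now {22, 34}
insert 29 → {22, 29, 34}
run next job → 22; now {29, 34}
insert 20 → {20, 29, 34}
run next job → 20; now {29, 34}
run next job → 29; now {34}
insert 38 → {34, 38}
insert 15 → {15, 34, 38}
insert 14 → {14, 15, 34, 38}
insert 36 → {14, 15, 34, 36, 38}
insert 27 → {14, 15, 27, 34, 36, 38}
insert 18 → {14, 15, 18, 27, 34, 36, 38}
run next job → 14; now {15, 18, 27, 34, 36, 38}
run next job → 15; now {18, 27, 34, 36, 38}
insert 39 → {18, 27, 34, 36, 38, 39}
insert 24 → {18, 24, 27, 34, 36, 38, 39}
run next job → 18; now {24, 27, 34, 36, 38, 39}

13 → 16 → 22 → 20 → 29 → 14 → 15 → 18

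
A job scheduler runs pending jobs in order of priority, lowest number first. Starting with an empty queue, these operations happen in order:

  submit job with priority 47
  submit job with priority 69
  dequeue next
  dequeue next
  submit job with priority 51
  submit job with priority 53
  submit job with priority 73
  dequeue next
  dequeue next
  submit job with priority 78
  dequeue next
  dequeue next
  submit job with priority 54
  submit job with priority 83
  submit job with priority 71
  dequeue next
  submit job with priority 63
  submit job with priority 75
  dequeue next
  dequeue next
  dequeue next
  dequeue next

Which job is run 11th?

83

insert 47 → {47}
insert 69 → {47, 69}
dequeue next → 47; now {69}
dequeue next → 69; now {}
insert 51 → {51}
insert 53 → {51, 53}
insert 73 → {51, 53, 73}
dequeue next → 51; now {53, 73}
dequeue next → 53; now {73}
insert 78 → {73, 78}
dequeue next → 73; now {78}
dequeue next → 78; now {}
insert 54 → {54}
insert 83 → {54, 83}
insert 71 → {54, 71, 83}
dequeue next → 54; now {71, 83}
insert 63 → {63, 71, 83}
insert 75 → {63, 71, 75, 83}
dequeue next → 63; now {71, 75, 83}
dequeue next → 71; now {75, 83}
dequeue next → 75; now {83}
dequeue next → 83; now {}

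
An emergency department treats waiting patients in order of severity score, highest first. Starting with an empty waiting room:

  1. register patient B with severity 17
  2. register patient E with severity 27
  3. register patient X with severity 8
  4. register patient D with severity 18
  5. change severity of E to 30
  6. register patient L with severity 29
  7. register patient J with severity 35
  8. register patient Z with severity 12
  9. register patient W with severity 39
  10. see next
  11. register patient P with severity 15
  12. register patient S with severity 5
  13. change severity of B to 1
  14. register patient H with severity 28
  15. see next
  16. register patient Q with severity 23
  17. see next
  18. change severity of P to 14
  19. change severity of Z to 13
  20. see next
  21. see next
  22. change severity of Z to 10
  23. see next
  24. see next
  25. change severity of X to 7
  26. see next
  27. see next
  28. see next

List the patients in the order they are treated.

[W, J, E, L, H, Q, D, P, Z, X]

add B (severity 17) → {B:17}
add E (severity 27) → {E:27, B:17}
add X (severity 8) → {E:27, B:17, X:8}
add D (severity 18) → {E:27, D:18, B:17, X:8}
update E to severity 30 → {E:30, D:18, B:17, X:8}
add L (severity 29) → {E:30, L:29, D:18, B:17, X:8}
add J (severity 35) → {J:35, E:30, L:29, D:18, B:17, X:8}
add Z (severity 12) → {J:35, E:30, L:29, D:18, B:17, Z:12, X:8}
add W (severity 39) → {W:39, J:35, E:30, L:29, D:18, B:17, Z:12, X:8}
see next → W; now {J:35, E:30, L:29, D:18, B:17, Z:12, X:8}
add P (severity 15) → {J:35, E:30, L:29, D:18, B:17, P:15, Z:12, X:8}
add S (severity 5) → {J:35, E:30, L:29, D:18, B:17, P:15, Z:12, X:8, S:5}
update B to severity 1 → {J:35, E:30, L:29, D:18, P:15, Z:12, X:8, S:5, B:1}
add H (severity 28) → {J:35, E:30, L:29, H:28, D:18, P:15, Z:12, X:8, S:5, B:1}
see next → J; now {E:30, L:29, H:28, D:18, P:15, Z:12, X:8, S:5, B:1}
add Q (severity 23) → {E:30, L:29, H:28, Q:23, D:18, P:15, Z:12, X:8, S:5, B:1}
see next → E; now {L:29, H:28, Q:23, D:18, P:15, Z:12, X:8, S:5, B:1}
update P to severity 14 → {L:29, H:28, Q:23, D:18, P:14, Z:12, X:8, S:5, B:1}
update Z to severity 13 → {L:29, H:28, Q:23, D:18, P:14, Z:13, X:8, S:5, B:1}
see next → L; now {H:28, Q:23, D:18, P:14, Z:13, X:8, S:5, B:1}
see next → H; now {Q:23, D:18, P:14, Z:13, X:8, S:5, B:1}
update Z to severity 10 → {Q:23, D:18, P:14, Z:10, X:8, S:5, B:1}
see next → Q; now {D:18, P:14, Z:10, X:8, S:5, B:1}
see next → D; now {P:14, Z:10, X:8, S:5, B:1}
update X to severity 7 → {P:14, Z:10, X:7, S:5, B:1}
see next → P; now {Z:10, X:7, S:5, B:1}
see next → Z; now {X:7, S:5, B:1}
see next → X; now {S:5, B:1}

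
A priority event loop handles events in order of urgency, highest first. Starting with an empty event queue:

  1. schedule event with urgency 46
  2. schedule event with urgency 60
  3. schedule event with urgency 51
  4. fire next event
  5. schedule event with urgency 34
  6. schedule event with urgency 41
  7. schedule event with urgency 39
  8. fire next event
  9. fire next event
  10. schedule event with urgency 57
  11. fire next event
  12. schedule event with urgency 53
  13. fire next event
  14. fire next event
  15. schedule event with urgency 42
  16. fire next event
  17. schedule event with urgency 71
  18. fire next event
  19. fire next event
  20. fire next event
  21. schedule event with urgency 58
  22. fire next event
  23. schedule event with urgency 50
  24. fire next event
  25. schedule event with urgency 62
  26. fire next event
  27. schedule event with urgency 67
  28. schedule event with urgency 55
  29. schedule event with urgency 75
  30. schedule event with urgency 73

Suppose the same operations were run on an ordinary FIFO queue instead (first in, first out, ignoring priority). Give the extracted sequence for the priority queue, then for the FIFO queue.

insert 46 → {46}
insert 60 → {60, 46}
insert 51 → {60, 51, 46}
fire next event → 60; now {51, 46}
insert 34 → {51, 46, 34}
insert 41 → {51, 46, 41, 34}
insert 39 → {51, 46, 41, 39, 34}
fire next event → 51; now {46, 41, 39, 34}
fire next event → 46; now {41, 39, 34}
insert 57 → {57, 41, 39, 34}
fire next event → 57; now {41, 39, 34}
insert 53 → {53, 41, 39, 34}
fire next event → 53; now {41, 39, 34}
fire next event → 41; now {39, 34}
insert 42 → {42, 39, 34}
fire next event → 42; now {39, 34}
insert 71 → {71, 39, 34}
fire next event → 71; now {39, 34}
fire next event → 39; now {34}
fire next event → 34; now {}
insert 58 → {58}
fire next event → 58; now {}
insert 50 → {50}
fire next event → 50; now {}
insert 62 → {62}
fire next event → 62; now {}
insert 67 → {67}
insert 55 → {67, 55}
insert 75 → {75, 67, 55}
insert 73 → {75, 73, 67, 55}

priority queue: [60, 51, 46, 57, 53, 41, 42, 71, 39, 34, 58, 50, 62]; FIFO queue: 46, 60, 51, 34, 41, 39, 57, 53, 42, 71, 58, 50, 62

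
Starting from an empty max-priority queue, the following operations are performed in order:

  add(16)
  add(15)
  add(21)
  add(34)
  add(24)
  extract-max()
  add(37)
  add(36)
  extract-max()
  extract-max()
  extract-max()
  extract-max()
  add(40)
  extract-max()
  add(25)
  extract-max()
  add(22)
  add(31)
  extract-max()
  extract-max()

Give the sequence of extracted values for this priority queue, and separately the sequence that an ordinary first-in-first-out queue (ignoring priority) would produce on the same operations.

insert 16 → {16}
insert 15 → {16, 15}
insert 21 → {21, 16, 15}
insert 34 → {34, 21, 16, 15}
insert 24 → {34, 24, 21, 16, 15}
extract-max → 34; now {24, 21, 16, 15}
insert 37 → {37, 24, 21, 16, 15}
insert 36 → {37, 36, 24, 21, 16, 15}
extract-max → 37; now {36, 24, 21, 16, 15}
extract-max → 36; now {24, 21, 16, 15}
extract-max → 24; now {21, 16, 15}
extract-max → 21; now {16, 15}
insert 40 → {40, 16, 15}
extract-max → 40; now {16, 15}
insert 25 → {25, 16, 15}
extract-max → 25; now {16, 15}
insert 22 → {22, 16, 15}
insert 31 → {31, 22, 16, 15}
extract-max → 31; now {22, 16, 15}
extract-max → 22; now {16, 15}

priority queue: [34, 37, 36, 24, 21, 40, 25, 31, 22]; FIFO queue: [16, 15, 21, 34, 24, 37, 36, 40, 25]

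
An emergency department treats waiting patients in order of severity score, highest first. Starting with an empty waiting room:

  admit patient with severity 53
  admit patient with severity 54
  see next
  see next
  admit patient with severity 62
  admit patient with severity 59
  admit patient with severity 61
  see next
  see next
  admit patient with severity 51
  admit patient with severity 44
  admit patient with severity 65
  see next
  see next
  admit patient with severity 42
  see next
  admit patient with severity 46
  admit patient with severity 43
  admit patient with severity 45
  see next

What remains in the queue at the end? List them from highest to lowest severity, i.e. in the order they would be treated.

insert 53 → {53}
insert 54 → {54, 53}
see next → 54; now {53}
see next → 53; now {}
insert 62 → {62}
insert 59 → {62, 59}
insert 61 → {62, 61, 59}
see next → 62; now {61, 59}
see next → 61; now {59}
insert 51 → {59, 51}
insert 44 → {59, 51, 44}
insert 65 → {65, 59, 51, 44}
see next → 65; now {59, 51, 44}
see next → 59; now {51, 44}
insert 42 → {51, 44, 42}
see next → 51; now {44, 42}
insert 46 → {46, 44, 42}
insert 43 → {46, 44, 43, 42}
insert 45 → {46, 45, 44, 43, 42}
see next → 46; now {45, 44, 43, 42}

45, 44, 43, 42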